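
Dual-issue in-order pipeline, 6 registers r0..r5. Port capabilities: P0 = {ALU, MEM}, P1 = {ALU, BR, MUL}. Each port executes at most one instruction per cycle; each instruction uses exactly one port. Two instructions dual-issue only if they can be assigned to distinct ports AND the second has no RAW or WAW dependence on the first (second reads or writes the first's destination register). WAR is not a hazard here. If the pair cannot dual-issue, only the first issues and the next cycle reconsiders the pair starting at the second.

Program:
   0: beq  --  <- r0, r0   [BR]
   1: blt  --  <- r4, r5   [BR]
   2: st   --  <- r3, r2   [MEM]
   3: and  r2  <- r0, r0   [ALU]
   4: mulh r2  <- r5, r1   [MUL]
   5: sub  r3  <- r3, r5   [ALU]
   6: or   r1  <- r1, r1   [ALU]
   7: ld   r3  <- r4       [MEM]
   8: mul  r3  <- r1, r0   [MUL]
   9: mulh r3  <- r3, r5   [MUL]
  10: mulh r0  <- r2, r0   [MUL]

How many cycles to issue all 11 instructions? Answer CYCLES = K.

[0] i0  beq.BR  -- no-port BR/BR
[1] i1,i2  blt.BR st.MEM  -- dual
[2] i3  and.ALU  -- WAW r2
[3] i4,i5  mulh.MUL sub.ALU  -- dual
[4] i6,i7  or.ALU ld.MEM  -- dual
[5] i8  mul.MUL  -- no-port MUL/MUL
[6] i9  mulh.MUL  -- no-port MUL/MUL
[7] i10  mulh.MUL  -- tail

CYCLES = 8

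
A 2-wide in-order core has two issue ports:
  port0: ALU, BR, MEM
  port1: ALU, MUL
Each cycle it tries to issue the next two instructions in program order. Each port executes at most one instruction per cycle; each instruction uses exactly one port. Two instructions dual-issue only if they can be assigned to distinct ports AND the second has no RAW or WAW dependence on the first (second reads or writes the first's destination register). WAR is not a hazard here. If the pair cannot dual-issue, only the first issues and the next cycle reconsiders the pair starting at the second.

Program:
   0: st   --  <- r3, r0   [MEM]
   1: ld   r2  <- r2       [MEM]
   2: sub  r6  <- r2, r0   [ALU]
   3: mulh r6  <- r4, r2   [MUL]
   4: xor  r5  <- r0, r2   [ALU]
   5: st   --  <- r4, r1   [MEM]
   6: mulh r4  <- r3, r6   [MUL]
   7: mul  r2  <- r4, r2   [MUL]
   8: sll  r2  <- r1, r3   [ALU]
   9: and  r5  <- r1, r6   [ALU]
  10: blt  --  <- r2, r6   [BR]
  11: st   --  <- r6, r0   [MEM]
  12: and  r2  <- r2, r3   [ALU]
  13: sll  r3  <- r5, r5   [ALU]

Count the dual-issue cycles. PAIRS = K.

0. st @i0  | no-port MEM/MEM
1. ld @i1  | RAW r2
2. sub @i2  | WAW r6
3. mulh xor @i3/i4  | dual
4. st mulh @i5/i6  | dual
5. mul @i7  | WAW r2
6. sll and @i8/i9  | dual
7. blt @i10  | no-port BR/MEM
8. st and @i11/i12  | dual
9. sll @i13  | tail

PAIRS = 4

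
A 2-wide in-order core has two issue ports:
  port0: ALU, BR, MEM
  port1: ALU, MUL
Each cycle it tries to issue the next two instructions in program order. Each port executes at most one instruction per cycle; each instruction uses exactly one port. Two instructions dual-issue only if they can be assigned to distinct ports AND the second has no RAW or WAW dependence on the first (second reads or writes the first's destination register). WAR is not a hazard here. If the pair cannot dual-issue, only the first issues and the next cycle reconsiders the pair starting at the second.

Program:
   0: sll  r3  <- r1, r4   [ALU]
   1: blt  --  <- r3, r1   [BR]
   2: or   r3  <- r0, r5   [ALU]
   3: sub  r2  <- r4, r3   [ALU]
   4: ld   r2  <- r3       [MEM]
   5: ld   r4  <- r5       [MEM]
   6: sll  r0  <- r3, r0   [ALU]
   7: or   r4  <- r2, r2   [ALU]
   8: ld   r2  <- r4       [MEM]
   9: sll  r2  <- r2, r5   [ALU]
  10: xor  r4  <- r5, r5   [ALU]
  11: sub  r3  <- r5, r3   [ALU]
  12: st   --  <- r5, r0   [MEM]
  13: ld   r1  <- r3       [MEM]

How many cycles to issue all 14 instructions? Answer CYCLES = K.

c0: i0 sll.ALU  RAW r3
c1: i1/i2 blt.BR or.ALU  pair
c2: i3 sub.ALU  WAW r2
c3: i4 ld.MEM  no-port MEM/MEM
c4: i5/i6 ld.MEM sll.ALU  pair
c5: i7 or.ALU  RAW r4
c6: i8 ld.MEM  RAW+WAW r2
c7: i9/i10 sll.ALU xor.ALU  pair
c8: i11/i12 sub.ALU st.MEM  pair
c9: i13 ld.MEM  tail

CYCLES = 10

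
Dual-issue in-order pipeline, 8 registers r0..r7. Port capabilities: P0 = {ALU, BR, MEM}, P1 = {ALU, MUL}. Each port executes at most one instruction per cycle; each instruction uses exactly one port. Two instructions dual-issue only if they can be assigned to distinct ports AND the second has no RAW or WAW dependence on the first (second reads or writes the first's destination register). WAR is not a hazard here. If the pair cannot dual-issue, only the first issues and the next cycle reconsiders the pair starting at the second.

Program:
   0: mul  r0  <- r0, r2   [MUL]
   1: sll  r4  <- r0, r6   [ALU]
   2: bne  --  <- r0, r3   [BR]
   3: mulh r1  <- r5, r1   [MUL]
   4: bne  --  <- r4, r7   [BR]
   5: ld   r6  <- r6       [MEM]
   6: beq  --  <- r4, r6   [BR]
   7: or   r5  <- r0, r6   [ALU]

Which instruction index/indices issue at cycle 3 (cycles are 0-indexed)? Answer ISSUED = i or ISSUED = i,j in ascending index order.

ISSUED = 5

#0 head=0: mul.MUL i0 RAW r0
#1 head=1: sll.ALU/bne.BR i1/i2 pair
#2 head=3: mulh.MUL/bne.BR i3/i4 pair
#3 head=5: ld.MEM i5 no-port MEM/BR
#4 head=6: beq.BR/or.ALU i6/i7 pair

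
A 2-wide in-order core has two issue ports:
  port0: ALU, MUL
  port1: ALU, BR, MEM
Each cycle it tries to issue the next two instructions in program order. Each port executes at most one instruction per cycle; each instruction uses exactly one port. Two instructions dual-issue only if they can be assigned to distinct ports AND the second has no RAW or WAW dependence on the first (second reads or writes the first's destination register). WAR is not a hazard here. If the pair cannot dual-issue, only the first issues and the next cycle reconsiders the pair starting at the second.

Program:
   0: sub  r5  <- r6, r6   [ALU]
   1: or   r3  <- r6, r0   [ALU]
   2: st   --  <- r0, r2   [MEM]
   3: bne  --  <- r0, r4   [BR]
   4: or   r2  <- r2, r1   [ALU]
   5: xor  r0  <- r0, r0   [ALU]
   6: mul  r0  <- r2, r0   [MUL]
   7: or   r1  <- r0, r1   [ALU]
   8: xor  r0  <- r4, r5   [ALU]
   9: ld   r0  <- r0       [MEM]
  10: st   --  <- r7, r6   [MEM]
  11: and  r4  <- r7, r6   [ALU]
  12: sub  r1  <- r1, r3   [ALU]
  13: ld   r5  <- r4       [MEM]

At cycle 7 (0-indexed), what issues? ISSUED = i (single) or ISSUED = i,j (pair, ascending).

ISSUED = 10,11

[0] i0+i1  sub.ALU/or.ALU  -- pair
[1] i2  st.MEM  -- no-port MEM/BR
[2] i3+i4  bne.BR/or.ALU  -- pair
[3] i5  xor.ALU  -- RAW+WAW r0
[4] i6  mul.MUL  -- RAW r0
[5] i7+i8  or.ALU/xor.ALU  -- pair
[6] i9  ld.MEM  -- no-port MEM/MEM
[7] i10+i11  st.MEM/and.ALU  -- pair
[8] i12+i13  sub.ALU/ld.MEM  -- pair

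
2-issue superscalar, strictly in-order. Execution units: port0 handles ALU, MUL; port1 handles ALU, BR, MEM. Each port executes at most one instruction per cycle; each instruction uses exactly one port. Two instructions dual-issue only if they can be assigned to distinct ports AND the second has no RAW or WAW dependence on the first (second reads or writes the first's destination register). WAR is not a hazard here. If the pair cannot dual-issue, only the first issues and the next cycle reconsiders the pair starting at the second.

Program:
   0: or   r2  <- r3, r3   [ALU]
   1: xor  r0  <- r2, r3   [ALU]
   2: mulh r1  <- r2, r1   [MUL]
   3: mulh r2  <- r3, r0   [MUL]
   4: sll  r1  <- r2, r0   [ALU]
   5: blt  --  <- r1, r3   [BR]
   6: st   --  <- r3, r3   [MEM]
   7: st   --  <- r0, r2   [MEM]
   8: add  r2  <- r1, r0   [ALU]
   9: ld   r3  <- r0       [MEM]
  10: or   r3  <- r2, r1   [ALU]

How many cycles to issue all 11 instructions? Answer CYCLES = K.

CYCLES = 9

  cy0 -> i0 (or.ALU) RAW r2
  cy1 -> i1,i2 (xor.ALU mulh.MUL) dual
  cy2 -> i3 (mulh.MUL) RAW r2
  cy3 -> i4 (sll.ALU) RAW r1
  cy4 -> i5 (blt.BR) no-port BR/MEM
  cy5 -> i6 (st.MEM) no-port MEM/MEM
  cy6 -> i7,i8 (st.MEM add.ALU) dual
  cy7 -> i9 (ld.MEM) WAW r3
  cy8 -> i10 (or.ALU) tail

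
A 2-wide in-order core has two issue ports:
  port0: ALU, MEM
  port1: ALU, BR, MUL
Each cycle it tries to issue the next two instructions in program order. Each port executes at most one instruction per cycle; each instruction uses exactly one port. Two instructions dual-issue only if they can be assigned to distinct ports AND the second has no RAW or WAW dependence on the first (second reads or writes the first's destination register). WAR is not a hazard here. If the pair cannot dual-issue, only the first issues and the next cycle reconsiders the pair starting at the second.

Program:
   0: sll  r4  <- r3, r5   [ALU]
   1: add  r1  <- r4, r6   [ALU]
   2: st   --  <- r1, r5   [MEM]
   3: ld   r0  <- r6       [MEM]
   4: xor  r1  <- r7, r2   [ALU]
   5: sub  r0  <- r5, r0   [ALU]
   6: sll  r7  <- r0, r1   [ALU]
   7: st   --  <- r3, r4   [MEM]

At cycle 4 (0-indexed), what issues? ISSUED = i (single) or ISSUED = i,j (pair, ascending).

c0: i0 sll.ALU  RAW r4
c1: i1 add.ALU  RAW r1
c2: i2 st.MEM  no-port MEM/MEM
c3: i3+i4 ld.MEM/xor.ALU  dual
c4: i5 sub.ALU  RAW r0
c5: i6+i7 sll.ALU/st.MEM  dual

ISSUED = 5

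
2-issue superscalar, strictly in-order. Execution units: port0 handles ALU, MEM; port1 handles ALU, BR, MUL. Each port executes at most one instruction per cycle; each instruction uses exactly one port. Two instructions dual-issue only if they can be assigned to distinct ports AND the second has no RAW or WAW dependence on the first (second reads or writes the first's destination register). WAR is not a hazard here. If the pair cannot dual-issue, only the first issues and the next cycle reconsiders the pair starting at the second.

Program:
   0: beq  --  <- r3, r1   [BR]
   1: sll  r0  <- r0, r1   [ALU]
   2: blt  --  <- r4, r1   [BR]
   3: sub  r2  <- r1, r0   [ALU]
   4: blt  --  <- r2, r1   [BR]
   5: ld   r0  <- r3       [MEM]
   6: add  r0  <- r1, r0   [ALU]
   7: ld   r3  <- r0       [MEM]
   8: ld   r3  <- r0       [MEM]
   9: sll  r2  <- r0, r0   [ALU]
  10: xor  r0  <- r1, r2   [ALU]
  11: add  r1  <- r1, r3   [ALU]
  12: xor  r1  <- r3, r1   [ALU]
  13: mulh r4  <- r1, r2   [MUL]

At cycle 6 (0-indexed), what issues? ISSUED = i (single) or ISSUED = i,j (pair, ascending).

0. beq sll @i0&i1  | 2-wide
1. blt sub @i2&i3  | 2-wide
2. blt ld @i4&i5  | 2-wide
3. add @i6  | RAW r0
4. ld @i7  | no-port MEM/MEM
5. ld sll @i8&i9  | 2-wide
6. xor add @i10&i11  | 2-wide
7. xor @i12  | RAW r1
8. mulh @i13  | tail

ISSUED = 10,11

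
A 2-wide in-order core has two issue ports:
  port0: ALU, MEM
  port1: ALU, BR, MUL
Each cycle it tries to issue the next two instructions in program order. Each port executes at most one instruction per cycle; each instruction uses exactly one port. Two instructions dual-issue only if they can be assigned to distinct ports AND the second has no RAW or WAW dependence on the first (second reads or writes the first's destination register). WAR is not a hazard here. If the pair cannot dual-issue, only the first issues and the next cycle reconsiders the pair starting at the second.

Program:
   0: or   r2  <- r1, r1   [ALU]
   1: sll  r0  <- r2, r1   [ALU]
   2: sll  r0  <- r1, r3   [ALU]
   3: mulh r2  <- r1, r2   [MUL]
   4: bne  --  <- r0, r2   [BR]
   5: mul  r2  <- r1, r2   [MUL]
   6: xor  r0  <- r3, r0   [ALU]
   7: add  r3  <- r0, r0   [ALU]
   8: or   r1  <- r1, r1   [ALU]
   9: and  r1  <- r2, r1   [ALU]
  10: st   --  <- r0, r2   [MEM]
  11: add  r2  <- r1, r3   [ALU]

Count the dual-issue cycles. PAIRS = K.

PAIRS = 4

0. or.ALU @i0  | RAW r2
1. sll.ALU @i1  | WAW r0
2. sll.ALU+mulh.MUL @i2/i3  | 2-wide
3. bne.BR @i4  | no-port BR/MUL
4. mul.MUL+xor.ALU @i5/i6  | 2-wide
5. add.ALU+or.ALU @i7/i8  | 2-wide
6. and.ALU+st.MEM @i9/i10  | 2-wide
7. add.ALU @i11  | tail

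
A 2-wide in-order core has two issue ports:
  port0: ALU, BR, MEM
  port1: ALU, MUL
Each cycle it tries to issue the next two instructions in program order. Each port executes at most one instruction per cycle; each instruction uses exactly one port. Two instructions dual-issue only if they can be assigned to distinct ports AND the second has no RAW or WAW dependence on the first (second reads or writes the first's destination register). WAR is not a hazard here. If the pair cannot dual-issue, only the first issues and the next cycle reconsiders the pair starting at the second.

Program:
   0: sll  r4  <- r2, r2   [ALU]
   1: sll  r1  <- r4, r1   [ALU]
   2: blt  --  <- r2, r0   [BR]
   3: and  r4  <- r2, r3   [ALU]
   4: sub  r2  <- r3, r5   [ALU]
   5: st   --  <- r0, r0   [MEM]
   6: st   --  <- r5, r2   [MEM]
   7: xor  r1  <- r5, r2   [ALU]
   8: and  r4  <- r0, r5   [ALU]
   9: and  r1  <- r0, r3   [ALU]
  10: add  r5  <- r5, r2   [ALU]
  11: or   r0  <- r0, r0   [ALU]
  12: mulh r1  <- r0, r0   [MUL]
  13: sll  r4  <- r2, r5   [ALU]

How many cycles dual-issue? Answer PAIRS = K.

c0: i0 sll.ALU  RAW r4
c1: i1+i2 sll.ALU/blt.BR  2-wide
c2: i3+i4 and.ALU/sub.ALU  2-wide
c3: i5 st.MEM  no-port MEM/MEM
c4: i6+i7 st.MEM/xor.ALU  2-wide
c5: i8+i9 and.ALU/and.ALU  2-wide
c6: i10+i11 add.ALU/or.ALU  2-wide
c7: i12+i13 mulh.MUL/sll.ALU  2-wide

PAIRS = 6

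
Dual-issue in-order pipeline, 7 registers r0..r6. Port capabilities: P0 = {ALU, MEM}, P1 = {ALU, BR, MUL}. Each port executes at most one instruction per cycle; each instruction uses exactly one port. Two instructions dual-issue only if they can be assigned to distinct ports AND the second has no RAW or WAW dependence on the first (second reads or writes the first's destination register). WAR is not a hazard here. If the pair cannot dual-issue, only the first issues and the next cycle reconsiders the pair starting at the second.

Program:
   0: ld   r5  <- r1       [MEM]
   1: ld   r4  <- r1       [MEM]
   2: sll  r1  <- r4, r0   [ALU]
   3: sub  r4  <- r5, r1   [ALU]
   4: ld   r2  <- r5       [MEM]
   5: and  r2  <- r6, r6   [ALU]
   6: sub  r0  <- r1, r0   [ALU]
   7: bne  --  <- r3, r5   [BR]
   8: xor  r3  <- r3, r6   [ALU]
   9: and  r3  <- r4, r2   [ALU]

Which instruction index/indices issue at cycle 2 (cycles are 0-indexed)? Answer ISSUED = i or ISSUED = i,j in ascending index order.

0. ld.MEM @i0  | no-port MEM/MEM
1. ld.MEM @i1  | RAW r4
2. sll.ALU @i2  | RAW r1
3. sub.ALU;ld.MEM @i3/i4  | dual
4. and.ALU;sub.ALU @i5/i6  | dual
5. bne.BR;xor.ALU @i7/i8  | dual
6. and.ALU @i9  | tail

ISSUED = 2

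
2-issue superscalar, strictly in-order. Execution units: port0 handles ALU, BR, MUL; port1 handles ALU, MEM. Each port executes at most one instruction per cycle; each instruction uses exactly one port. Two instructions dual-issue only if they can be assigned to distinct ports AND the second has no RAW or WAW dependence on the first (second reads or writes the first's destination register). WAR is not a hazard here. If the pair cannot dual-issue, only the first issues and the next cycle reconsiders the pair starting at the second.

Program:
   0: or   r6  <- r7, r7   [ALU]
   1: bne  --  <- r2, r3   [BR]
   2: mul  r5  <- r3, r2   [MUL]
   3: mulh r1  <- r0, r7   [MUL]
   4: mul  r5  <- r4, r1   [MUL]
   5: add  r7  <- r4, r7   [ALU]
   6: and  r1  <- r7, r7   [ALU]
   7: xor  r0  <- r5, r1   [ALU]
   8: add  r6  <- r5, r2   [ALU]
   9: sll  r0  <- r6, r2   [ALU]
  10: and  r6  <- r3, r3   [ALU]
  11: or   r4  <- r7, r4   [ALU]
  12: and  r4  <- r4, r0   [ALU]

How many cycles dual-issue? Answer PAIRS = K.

PAIRS = 4

t=0 i0,i1:or/bne ; 2-wide
t=1 i2:mul ; no-port MUL/MUL
t=2 i3:mulh ; no-port MUL/MUL
t=3 i4,i5:mul/add ; 2-wide
t=4 i6:and ; RAW r1
t=5 i7,i8:xor/add ; 2-wide
t=6 i9,i10:sll/and ; 2-wide
t=7 i11:or ; RAW+WAW r4
t=8 i12:and ; tail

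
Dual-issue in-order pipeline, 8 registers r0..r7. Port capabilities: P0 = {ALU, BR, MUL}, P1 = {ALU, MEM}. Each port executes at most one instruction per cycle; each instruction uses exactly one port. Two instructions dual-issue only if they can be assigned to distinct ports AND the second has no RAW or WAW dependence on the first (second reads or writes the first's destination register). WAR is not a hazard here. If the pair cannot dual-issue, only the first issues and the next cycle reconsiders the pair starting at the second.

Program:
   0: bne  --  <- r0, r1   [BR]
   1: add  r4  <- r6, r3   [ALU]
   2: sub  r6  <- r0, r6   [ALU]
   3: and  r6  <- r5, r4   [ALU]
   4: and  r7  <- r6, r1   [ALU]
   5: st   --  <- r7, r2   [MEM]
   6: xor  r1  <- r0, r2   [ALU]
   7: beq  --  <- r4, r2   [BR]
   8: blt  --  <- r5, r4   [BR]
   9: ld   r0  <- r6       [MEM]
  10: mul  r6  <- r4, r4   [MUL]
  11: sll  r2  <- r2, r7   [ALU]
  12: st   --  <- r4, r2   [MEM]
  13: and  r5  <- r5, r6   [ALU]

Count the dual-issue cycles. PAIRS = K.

  cy0 -> i0/i1 (bne.BR/add.ALU) pair
  cy1 -> i2 (sub.ALU) WAW r6
  cy2 -> i3 (and.ALU) RAW r6
  cy3 -> i4 (and.ALU) RAW r7
  cy4 -> i5/i6 (st.MEM/xor.ALU) pair
  cy5 -> i7 (beq.BR) no-port BR/BR
  cy6 -> i8/i9 (blt.BR/ld.MEM) pair
  cy7 -> i10/i11 (mul.MUL/sll.ALU) pair
  cy8 -> i12/i13 (st.MEM/and.ALU) pair

PAIRS = 5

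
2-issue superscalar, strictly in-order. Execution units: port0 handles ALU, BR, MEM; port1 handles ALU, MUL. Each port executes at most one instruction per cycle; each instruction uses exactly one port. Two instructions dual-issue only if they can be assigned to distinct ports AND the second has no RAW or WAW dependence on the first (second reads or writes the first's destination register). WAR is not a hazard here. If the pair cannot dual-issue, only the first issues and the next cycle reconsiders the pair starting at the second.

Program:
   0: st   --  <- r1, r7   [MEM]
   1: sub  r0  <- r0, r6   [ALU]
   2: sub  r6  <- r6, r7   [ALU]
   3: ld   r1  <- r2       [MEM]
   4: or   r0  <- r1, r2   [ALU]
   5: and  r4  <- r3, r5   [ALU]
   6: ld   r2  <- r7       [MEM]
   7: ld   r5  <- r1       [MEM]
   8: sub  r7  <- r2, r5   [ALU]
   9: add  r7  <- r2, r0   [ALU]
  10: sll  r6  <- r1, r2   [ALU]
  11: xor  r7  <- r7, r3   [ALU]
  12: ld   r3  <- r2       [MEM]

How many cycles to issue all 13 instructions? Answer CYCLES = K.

[0] i0+i1  st;sub  -- 2-wide
[1] i2+i3  sub;ld  -- 2-wide
[2] i4+i5  or;and  -- 2-wide
[3] i6  ld  -- no-port MEM/MEM
[4] i7  ld  -- RAW r5
[5] i8  sub  -- WAW r7
[6] i9+i10  add;sll  -- 2-wide
[7] i11+i12  xor;ld  -- 2-wide

CYCLES = 8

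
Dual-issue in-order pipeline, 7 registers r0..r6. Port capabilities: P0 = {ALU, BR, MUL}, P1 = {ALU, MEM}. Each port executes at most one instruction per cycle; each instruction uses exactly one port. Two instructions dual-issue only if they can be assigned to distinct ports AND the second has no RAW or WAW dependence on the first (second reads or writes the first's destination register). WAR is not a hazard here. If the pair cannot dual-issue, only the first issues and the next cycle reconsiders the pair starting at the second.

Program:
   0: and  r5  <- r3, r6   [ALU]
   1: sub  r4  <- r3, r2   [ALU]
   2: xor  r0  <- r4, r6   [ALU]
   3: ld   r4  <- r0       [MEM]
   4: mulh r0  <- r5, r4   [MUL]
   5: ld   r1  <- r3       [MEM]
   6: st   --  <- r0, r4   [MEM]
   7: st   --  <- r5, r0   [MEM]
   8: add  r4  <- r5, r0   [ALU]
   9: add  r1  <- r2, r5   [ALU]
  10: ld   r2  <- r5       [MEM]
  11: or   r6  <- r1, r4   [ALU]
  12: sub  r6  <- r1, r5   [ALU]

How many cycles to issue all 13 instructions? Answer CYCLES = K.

CYCLES = 9

#0 head=0: and sub i0+i1 pair
#1 head=2: xor i2 RAW r0
#2 head=3: ld i3 RAW r4
#3 head=4: mulh ld i4+i5 pair
#4 head=6: st i6 no-port MEM/MEM
#5 head=7: st add i7+i8 pair
#6 head=9: add ld i9+i10 pair
#7 head=11: or i11 WAW r6
#8 head=12: sub i12 tail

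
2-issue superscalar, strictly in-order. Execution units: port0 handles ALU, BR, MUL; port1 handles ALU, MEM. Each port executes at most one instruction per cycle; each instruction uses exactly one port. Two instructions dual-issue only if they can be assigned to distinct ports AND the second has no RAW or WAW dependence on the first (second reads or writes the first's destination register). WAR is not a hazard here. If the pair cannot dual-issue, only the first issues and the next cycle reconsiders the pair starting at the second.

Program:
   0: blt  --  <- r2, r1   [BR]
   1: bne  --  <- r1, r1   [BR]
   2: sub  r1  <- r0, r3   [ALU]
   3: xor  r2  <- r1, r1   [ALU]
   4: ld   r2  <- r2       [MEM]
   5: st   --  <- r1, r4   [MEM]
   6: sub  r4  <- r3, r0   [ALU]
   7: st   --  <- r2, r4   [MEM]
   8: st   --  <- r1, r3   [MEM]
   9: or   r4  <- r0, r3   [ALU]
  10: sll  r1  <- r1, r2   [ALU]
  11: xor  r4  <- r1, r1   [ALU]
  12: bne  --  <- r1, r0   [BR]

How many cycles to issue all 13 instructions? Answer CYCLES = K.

CYCLES = 9

0. blt.BR @i0  | no-port BR/BR
1. bne.BR+sub.ALU @i1&i2  | dual
2. xor.ALU @i3  | RAW+WAW r2
3. ld.MEM @i4  | no-port MEM/MEM
4. st.MEM+sub.ALU @i5&i6  | dual
5. st.MEM @i7  | no-port MEM/MEM
6. st.MEM+or.ALU @i8&i9  | dual
7. sll.ALU @i10  | RAW r1
8. xor.ALU+bne.BR @i11&i12  | dual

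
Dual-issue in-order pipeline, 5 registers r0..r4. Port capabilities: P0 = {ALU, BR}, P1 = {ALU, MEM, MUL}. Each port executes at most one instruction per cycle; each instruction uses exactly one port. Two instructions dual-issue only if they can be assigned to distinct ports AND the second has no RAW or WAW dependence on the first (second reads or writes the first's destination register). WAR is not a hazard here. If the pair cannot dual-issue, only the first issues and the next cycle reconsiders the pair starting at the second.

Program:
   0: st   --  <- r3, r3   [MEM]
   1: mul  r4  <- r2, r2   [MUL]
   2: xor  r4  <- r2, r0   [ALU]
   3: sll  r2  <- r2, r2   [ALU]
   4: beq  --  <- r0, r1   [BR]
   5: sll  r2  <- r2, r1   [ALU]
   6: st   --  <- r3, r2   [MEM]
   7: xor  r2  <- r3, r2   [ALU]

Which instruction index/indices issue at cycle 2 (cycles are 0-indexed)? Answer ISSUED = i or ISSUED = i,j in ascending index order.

ISSUED = 2,3

t=0 i0:st.MEM ; no-port MEM/MUL
t=1 i1:mul.MUL ; WAW r4
t=2 i2/i3:xor.ALU;sll.ALU ; dual
t=3 i4/i5:beq.BR;sll.ALU ; dual
t=4 i6/i7:st.MEM;xor.ALU ; dual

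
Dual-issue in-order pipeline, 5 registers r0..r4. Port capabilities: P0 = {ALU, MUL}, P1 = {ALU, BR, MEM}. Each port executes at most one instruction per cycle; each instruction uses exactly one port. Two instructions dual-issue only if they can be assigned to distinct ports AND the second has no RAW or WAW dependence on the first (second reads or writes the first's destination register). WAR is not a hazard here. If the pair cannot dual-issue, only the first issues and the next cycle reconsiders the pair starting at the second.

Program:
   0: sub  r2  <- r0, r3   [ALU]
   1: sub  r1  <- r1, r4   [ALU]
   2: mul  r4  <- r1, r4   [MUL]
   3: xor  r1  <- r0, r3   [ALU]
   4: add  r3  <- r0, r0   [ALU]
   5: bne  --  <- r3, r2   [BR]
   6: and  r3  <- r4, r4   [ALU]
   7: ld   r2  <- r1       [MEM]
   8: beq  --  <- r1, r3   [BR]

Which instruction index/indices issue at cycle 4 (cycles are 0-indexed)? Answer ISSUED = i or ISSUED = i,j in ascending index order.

ISSUED = 7

[0] i0&i1  sub.ALU sub.ALU  -- dual
[1] i2&i3  mul.MUL xor.ALU  -- dual
[2] i4  add.ALU  -- RAW r3
[3] i5&i6  bne.BR and.ALU  -- dual
[4] i7  ld.MEM  -- no-port MEM/BR
[5] i8  beq.BR  -- tail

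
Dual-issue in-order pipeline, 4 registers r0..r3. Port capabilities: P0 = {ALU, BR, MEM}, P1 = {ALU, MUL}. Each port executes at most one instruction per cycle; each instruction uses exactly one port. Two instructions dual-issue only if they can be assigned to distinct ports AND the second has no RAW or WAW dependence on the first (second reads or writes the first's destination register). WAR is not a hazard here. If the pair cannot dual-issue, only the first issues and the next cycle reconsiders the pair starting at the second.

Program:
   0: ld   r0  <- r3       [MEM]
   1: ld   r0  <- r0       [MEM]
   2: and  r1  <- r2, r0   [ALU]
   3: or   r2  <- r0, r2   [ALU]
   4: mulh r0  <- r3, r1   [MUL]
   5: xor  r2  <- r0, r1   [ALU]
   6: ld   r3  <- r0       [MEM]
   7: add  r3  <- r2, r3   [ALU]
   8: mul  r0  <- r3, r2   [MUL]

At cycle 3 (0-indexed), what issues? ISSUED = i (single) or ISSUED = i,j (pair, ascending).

[0] i0  ld  -- no-port MEM/MEM
[1] i1  ld  -- RAW r0
[2] i2/i3  and;or  -- dual
[3] i4  mulh  -- RAW r0
[4] i5/i6  xor;ld  -- dual
[5] i7  add  -- RAW r3
[6] i8  mul  -- tail

ISSUED = 4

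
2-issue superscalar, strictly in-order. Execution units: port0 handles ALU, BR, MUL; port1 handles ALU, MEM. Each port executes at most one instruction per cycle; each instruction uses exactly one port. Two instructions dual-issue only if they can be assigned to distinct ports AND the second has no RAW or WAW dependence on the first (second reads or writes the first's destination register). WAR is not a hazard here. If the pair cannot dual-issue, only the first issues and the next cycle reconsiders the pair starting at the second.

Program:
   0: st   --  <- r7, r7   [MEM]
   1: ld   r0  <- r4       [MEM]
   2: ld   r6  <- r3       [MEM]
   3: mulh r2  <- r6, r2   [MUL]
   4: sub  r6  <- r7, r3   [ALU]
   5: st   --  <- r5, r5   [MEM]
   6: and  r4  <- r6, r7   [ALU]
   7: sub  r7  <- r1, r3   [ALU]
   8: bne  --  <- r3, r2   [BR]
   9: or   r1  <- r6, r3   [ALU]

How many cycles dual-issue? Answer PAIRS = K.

[0] i0  st.MEM  -- no-port MEM/MEM
[1] i1  ld.MEM  -- no-port MEM/MEM
[2] i2  ld.MEM  -- RAW r6
[3] i3,i4  mulh.MUL sub.ALU  -- pair
[4] i5,i6  st.MEM and.ALU  -- pair
[5] i7,i8  sub.ALU bne.BR  -- pair
[6] i9  or.ALU  -- tail

PAIRS = 3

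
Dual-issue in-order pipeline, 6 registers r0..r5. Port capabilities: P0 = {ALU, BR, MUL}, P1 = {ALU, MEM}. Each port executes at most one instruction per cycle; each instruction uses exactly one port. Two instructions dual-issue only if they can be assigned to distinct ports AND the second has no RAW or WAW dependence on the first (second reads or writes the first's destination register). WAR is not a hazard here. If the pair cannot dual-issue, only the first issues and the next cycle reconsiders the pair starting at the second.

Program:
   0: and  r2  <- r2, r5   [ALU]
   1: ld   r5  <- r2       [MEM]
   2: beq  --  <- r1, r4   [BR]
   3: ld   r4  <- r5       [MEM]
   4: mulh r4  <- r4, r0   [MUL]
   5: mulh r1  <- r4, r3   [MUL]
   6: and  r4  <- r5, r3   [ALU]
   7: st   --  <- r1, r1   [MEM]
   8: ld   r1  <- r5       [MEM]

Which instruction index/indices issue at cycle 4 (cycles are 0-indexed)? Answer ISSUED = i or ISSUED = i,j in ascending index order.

ISSUED = 5,6

  cy0 -> i0 (and) RAW r2
  cy1 -> i1,i2 (ld beq) dual
  cy2 -> i3 (ld) RAW+WAW r4
  cy3 -> i4 (mulh) no-port MUL/MUL
  cy4 -> i5,i6 (mulh and) dual
  cy5 -> i7 (st) no-port MEM/MEM
  cy6 -> i8 (ld) tail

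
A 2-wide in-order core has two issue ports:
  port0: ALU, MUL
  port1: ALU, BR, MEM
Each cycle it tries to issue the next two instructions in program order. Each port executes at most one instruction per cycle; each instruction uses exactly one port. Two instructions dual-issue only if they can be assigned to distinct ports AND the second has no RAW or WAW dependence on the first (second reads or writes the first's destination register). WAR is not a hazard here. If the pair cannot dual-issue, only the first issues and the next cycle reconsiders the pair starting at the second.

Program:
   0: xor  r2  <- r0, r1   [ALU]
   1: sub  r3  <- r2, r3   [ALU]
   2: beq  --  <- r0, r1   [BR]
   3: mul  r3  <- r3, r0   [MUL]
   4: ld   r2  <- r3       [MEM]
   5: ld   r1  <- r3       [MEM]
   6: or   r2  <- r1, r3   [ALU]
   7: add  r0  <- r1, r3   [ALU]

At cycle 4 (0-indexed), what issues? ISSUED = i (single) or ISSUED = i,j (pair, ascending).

ISSUED = 5

0. xor @i0  | RAW r2
1. sub;beq @i1/i2  | dual
2. mul @i3  | RAW r3
3. ld @i4  | no-port MEM/MEM
4. ld @i5  | RAW r1
5. or;add @i6/i7  | dual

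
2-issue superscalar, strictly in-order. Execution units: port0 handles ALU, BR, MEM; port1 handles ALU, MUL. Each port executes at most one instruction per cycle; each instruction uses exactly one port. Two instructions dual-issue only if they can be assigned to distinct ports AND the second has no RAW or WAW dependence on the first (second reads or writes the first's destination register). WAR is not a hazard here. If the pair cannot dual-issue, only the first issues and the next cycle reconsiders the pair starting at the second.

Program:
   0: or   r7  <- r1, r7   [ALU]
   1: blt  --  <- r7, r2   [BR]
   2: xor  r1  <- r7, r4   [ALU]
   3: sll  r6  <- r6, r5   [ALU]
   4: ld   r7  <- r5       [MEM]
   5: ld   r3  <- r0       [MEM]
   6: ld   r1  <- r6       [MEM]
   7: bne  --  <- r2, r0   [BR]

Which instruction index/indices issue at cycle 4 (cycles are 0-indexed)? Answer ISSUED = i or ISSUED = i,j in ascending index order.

ISSUED = 6

0. or @i0  | RAW r7
1. blt+xor @i1&i2  | 2-wide
2. sll+ld @i3&i4  | 2-wide
3. ld @i5  | no-port MEM/MEM
4. ld @i6  | no-port MEM/BR
5. bne @i7  | tail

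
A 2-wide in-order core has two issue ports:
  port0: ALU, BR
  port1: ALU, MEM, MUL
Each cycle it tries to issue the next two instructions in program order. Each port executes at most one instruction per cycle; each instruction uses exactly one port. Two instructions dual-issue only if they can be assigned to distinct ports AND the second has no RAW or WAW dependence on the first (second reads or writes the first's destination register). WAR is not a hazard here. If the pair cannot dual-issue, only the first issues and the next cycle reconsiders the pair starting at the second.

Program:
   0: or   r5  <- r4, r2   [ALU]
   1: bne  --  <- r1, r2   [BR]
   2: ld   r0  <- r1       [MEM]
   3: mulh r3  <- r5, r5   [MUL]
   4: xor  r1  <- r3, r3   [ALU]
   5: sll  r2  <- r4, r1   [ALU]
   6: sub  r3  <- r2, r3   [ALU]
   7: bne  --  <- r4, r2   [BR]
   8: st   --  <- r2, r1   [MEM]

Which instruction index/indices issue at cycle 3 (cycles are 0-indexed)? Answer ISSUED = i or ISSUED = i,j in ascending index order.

  cy0 -> i0,i1 (or.ALU;bne.BR) dual
  cy1 -> i2 (ld.MEM) no-port MEM/MUL
  cy2 -> i3 (mulh.MUL) RAW r3
  cy3 -> i4 (xor.ALU) RAW r1
  cy4 -> i5 (sll.ALU) RAW r2
  cy5 -> i6,i7 (sub.ALU;bne.BR) dual
  cy6 -> i8 (st.MEM) tail

ISSUED = 4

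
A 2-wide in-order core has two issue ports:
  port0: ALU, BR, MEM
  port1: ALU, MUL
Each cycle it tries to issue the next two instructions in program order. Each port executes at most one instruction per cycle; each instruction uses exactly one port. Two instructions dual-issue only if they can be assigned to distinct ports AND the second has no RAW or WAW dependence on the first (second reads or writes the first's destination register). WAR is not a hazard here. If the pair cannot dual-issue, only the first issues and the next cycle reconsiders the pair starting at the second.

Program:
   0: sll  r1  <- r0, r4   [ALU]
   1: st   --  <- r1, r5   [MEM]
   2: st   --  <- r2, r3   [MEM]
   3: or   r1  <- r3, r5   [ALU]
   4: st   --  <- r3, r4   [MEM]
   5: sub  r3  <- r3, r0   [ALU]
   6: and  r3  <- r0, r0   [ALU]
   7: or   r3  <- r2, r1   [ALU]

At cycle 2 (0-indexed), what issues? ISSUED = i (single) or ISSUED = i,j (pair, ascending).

c0: i0 sll.ALU  RAW r1
c1: i1 st.MEM  no-port MEM/MEM
c2: i2&i3 st.MEM+or.ALU  dual
c3: i4&i5 st.MEM+sub.ALU  dual
c4: i6 and.ALU  WAW r3
c5: i7 or.ALU  tail

ISSUED = 2,3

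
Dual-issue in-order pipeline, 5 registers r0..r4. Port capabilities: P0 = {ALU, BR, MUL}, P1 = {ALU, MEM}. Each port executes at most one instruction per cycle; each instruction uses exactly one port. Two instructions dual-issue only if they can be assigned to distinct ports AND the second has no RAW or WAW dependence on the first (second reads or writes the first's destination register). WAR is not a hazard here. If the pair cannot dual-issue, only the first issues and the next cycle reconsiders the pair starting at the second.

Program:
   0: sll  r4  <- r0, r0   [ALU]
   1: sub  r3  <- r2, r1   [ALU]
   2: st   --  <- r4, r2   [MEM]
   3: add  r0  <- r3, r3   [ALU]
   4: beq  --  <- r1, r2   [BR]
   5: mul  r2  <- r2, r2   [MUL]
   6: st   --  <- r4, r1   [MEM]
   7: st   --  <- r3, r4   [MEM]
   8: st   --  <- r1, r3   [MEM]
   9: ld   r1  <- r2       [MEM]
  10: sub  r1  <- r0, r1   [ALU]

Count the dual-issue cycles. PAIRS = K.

PAIRS = 3

t=0 i0/i1:sll.ALU+sub.ALU ; pair
t=1 i2/i3:st.MEM+add.ALU ; pair
t=2 i4:beq.BR ; no-port BR/MUL
t=3 i5/i6:mul.MUL+st.MEM ; pair
t=4 i7:st.MEM ; no-port MEM/MEM
t=5 i8:st.MEM ; no-port MEM/MEM
t=6 i9:ld.MEM ; RAW+WAW r1
t=7 i10:sub.ALU ; tail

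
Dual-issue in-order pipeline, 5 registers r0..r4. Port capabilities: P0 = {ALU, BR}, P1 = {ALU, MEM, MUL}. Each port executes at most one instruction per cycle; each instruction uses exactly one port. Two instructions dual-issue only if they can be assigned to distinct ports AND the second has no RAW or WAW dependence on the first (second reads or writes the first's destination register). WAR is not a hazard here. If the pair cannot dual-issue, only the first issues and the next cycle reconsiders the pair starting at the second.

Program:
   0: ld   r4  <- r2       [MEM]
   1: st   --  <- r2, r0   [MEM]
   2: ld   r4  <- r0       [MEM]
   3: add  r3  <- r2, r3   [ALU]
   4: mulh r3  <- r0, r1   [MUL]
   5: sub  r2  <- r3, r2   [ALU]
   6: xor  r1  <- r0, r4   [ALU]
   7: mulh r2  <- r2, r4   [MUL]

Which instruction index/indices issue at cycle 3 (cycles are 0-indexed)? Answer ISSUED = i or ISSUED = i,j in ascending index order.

ISSUED = 4

t=0 i0:ld.MEM ; no-port MEM/MEM
t=1 i1:st.MEM ; no-port MEM/MEM
t=2 i2&i3:ld.MEM+add.ALU ; 2-wide
t=3 i4:mulh.MUL ; RAW r3
t=4 i5&i6:sub.ALU+xor.ALU ; 2-wide
t=5 i7:mulh.MUL ; tail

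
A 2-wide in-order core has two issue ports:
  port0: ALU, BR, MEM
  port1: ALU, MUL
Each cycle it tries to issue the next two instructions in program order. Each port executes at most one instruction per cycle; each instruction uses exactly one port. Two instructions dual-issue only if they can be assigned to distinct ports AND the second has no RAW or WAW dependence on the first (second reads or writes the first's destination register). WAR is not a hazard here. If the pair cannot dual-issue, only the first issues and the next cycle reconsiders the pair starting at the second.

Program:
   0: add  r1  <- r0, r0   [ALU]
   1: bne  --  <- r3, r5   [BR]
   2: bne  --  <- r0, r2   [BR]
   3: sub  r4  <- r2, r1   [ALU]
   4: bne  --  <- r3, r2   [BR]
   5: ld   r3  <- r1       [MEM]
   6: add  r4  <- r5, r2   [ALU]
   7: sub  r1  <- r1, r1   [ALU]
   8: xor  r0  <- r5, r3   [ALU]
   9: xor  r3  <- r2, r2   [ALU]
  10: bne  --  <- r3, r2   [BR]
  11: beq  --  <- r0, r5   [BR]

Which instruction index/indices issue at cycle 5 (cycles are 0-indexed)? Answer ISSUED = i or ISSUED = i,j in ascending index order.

[0] i0/i1  add.ALU bne.BR  -- 2-wide
[1] i2/i3  bne.BR sub.ALU  -- 2-wide
[2] i4  bne.BR  -- no-port BR/MEM
[3] i5/i6  ld.MEM add.ALU  -- 2-wide
[4] i7/i8  sub.ALU xor.ALU  -- 2-wide
[5] i9  xor.ALU  -- RAW r3
[6] i10  bne.BR  -- no-port BR/BR
[7] i11  beq.BR  -- tail

ISSUED = 9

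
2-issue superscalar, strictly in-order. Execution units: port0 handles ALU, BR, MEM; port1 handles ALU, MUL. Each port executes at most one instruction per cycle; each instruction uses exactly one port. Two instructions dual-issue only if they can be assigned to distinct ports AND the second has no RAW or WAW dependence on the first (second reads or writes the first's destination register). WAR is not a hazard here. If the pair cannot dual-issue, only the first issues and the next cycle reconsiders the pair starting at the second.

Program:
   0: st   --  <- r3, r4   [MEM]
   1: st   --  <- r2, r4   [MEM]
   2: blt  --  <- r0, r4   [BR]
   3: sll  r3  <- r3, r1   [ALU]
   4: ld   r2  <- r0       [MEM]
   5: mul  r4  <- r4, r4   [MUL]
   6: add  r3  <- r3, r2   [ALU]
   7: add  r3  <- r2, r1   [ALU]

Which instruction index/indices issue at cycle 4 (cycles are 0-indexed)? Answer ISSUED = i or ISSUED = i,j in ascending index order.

0. st.MEM @i0  | no-port MEM/MEM
1. st.MEM @i1  | no-port MEM/BR
2. blt.BR;sll.ALU @i2+i3  | dual
3. ld.MEM;mul.MUL @i4+i5  | dual
4. add.ALU @i6  | WAW r3
5. add.ALU @i7  | tail

ISSUED = 6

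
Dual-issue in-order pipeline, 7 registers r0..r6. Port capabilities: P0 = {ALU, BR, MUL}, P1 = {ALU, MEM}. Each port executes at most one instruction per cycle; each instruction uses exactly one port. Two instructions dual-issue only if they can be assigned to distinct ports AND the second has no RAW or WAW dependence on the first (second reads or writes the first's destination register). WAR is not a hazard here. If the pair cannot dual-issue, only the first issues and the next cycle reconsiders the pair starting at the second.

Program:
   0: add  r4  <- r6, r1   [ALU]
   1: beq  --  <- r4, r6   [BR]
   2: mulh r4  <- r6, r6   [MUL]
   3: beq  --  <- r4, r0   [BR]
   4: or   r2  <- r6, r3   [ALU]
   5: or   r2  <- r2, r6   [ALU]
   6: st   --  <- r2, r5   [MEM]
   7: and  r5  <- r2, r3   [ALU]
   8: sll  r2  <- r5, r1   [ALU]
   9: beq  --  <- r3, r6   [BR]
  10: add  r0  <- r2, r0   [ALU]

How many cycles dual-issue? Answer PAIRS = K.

t=0 i0:add.ALU ; RAW r4
t=1 i1:beq.BR ; no-port BR/MUL
t=2 i2:mulh.MUL ; no-port MUL/BR
t=3 i3&i4:beq.BR/or.ALU ; 2-wide
t=4 i5:or.ALU ; RAW r2
t=5 i6&i7:st.MEM/and.ALU ; 2-wide
t=6 i8&i9:sll.ALU/beq.BR ; 2-wide
t=7 i10:add.ALU ; tail

PAIRS = 3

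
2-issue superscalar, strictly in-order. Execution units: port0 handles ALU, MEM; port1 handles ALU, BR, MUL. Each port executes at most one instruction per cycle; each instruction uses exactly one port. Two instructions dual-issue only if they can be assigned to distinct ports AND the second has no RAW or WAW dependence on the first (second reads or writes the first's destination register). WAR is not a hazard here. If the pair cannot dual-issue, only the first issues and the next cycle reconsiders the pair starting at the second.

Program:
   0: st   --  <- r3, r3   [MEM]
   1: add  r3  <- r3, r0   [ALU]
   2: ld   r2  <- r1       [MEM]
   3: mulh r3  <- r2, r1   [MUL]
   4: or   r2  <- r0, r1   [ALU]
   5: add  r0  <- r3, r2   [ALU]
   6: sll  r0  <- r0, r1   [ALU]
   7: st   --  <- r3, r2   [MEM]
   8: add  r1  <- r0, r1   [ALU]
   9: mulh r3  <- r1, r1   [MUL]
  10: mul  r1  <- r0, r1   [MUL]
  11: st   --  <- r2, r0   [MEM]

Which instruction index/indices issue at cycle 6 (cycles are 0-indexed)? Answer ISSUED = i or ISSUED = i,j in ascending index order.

[0] i0/i1  st.MEM;add.ALU  -- 2-wide
[1] i2  ld.MEM  -- RAW r2
[2] i3/i4  mulh.MUL;or.ALU  -- 2-wide
[3] i5  add.ALU  -- RAW+WAW r0
[4] i6/i7  sll.ALU;st.MEM  -- 2-wide
[5] i8  add.ALU  -- RAW r1
[6] i9  mulh.MUL  -- no-port MUL/MUL
[7] i10/i11  mul.MUL;st.MEM  -- 2-wide

ISSUED = 9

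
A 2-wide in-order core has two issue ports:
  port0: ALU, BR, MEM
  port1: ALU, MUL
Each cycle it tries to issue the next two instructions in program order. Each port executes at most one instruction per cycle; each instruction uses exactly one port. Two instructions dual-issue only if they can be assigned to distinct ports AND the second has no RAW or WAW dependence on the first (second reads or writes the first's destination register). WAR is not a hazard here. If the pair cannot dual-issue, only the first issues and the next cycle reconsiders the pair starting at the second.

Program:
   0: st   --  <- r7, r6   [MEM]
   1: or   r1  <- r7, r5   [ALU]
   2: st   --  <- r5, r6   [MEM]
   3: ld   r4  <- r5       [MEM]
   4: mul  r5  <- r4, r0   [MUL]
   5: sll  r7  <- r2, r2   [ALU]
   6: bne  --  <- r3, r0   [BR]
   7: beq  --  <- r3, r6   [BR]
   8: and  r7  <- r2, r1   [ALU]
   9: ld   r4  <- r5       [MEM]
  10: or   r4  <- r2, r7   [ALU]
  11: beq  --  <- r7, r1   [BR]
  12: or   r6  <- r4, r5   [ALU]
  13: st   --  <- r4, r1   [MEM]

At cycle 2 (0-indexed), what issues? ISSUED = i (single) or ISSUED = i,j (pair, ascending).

ISSUED = 3

[0] i0,i1  st/or  -- pair
[1] i2  st  -- no-port MEM/MEM
[2] i3  ld  -- RAW r4
[3] i4,i5  mul/sll  -- pair
[4] i6  bne  -- no-port BR/BR
[5] i7,i8  beq/and  -- pair
[6] i9  ld  -- WAW r4
[7] i10,i11  or/beq  -- pair
[8] i12,i13  or/st  -- pair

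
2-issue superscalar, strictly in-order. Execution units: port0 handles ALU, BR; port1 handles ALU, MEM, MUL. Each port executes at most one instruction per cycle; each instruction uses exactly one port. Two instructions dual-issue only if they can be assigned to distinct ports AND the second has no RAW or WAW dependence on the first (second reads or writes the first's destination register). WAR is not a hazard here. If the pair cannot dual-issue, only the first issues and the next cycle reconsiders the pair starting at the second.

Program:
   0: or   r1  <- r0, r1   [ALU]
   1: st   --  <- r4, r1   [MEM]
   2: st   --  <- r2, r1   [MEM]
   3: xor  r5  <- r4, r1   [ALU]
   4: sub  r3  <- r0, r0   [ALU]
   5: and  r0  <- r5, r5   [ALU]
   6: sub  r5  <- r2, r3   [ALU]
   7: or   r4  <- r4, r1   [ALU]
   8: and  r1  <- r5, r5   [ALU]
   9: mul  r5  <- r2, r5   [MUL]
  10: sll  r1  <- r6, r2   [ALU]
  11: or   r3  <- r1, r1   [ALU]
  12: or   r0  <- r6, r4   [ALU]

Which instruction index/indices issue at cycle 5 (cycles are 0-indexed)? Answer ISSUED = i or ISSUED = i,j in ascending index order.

  cy0 -> i0 (or) RAW r1
  cy1 -> i1 (st) no-port MEM/MEM
  cy2 -> i2/i3 (st+xor) pair
  cy3 -> i4/i5 (sub+and) pair
  cy4 -> i6/i7 (sub+or) pair
  cy5 -> i8/i9 (and+mul) pair
  cy6 -> i10 (sll) RAW r1
  cy7 -> i11/i12 (or+or) pair

ISSUED = 8,9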